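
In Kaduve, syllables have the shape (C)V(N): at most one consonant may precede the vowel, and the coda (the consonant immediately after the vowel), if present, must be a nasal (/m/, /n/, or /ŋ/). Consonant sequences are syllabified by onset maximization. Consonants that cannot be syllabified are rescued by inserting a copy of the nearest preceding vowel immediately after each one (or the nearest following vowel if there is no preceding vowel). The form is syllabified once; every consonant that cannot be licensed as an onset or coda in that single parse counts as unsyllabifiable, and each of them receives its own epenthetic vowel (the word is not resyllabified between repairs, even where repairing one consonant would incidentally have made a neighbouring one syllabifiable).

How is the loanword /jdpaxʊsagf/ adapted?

jadapaxʊsagafa

Under (C)V(N), the unsyllabifiable consonants are /j/, /d/, /g/, /f/ (only a nasal (/m/, /n/, or /ŋ/) is licensed in coda position; onsets are limited to one consonant).
Inserting the epenthetic vowel yields /j/ → /ja/, /d/ → /da/, /g/ → /ga/, /f/ → /fa/.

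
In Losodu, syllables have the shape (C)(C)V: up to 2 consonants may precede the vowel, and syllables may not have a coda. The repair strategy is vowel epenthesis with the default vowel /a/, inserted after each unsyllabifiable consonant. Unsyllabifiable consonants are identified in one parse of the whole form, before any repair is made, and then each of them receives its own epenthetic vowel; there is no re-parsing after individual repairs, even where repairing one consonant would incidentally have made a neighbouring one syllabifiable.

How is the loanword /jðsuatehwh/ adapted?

jaðsuatehawaha

Syllabifying with onset maximization leaves /j/, /h/, /w/, /h/ stranded (no codas are permitted; onsets may contain at most 2 consonants).
Epenthesis after each stranded consonant: /j/ → /ja/, /h/ → /ha/, /w/ → /wa/, /h/ → /ha/.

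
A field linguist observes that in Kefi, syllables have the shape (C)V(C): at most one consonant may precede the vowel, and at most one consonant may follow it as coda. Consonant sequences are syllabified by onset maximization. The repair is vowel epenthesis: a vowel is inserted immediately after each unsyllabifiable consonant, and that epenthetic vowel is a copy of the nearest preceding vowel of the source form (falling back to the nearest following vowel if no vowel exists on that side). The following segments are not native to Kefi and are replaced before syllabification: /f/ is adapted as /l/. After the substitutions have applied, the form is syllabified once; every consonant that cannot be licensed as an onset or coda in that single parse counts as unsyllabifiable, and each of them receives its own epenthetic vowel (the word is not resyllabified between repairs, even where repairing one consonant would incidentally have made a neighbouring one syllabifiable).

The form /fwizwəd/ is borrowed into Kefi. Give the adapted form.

Substitution: /f/ → /l/, giving /lwizwəd/.
The consonants /l/ cannot be parsed into a legal (C)V(C) syllable (at most one coda consonant is licensed; onsets are limited to one consonant).
Each unlicensed consonant becomes the onset of a new syllable: /l/ → /li/.

liwizwəd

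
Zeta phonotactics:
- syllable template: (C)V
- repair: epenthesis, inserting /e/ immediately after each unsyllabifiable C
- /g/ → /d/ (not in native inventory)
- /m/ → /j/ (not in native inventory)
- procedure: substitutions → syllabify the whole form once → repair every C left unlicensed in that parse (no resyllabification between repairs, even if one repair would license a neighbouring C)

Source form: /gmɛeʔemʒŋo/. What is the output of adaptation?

Substitution: /g/ → /d/, /m/ → /j/, giving /djɛeʔejʒŋo/.
The consonants /d/, /j/, /ʒ/ cannot be parsed into a legal (C)V syllable (no codas are permitted; onsets are limited to one consonant).
Each unlicensed consonant becomes the onset of a new syllable: /d/ → /de/, /j/ → /je/, /ʒ/ → /ʒe/.

dejɛeʔejeʒeŋo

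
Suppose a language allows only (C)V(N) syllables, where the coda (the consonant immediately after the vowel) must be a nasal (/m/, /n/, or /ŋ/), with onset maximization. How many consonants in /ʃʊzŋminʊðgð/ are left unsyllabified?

Syllabifying with onset maximization leaves /z/, /ŋ/, /ð/, /g/, /ð/ stranded (only a nasal (/m/, /n/, or /ŋ/) is licensed in coda position; onsets are limited to one consonant).

5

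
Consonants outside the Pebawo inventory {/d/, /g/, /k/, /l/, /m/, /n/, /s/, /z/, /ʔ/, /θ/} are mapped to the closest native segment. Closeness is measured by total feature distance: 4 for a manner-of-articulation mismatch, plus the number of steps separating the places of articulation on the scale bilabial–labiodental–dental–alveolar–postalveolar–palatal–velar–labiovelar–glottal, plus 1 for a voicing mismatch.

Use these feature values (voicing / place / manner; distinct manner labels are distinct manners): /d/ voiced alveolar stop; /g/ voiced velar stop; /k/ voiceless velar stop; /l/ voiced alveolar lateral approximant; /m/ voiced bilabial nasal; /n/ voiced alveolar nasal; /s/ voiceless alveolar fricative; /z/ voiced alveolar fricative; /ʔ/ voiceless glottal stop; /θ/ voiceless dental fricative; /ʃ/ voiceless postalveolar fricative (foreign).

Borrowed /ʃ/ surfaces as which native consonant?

s

/s/ is closest: same manner (fricative), place distance 1 (postalveolar→alveolar), same voicing; total 1. Next closest is /z/ at distance 2.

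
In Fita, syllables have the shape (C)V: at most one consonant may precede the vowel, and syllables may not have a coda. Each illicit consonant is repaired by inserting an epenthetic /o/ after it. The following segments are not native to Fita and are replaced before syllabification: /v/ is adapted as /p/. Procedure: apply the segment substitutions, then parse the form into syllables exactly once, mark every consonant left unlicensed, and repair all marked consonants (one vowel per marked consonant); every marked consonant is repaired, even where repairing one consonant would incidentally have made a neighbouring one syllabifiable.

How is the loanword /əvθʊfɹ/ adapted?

əpoθʊfoɹo

Substitution: /v/ → /p/, giving /əpθʊfɹ/.
The consonants /p/, /f/, /ɹ/ cannot be parsed into a legal (C)V syllable (no codas are permitted; onsets are limited to one consonant).
Inserting the epenthetic vowel yields /p/ → /po/, /f/ → /fo/, /ɹ/ → /ɹo/.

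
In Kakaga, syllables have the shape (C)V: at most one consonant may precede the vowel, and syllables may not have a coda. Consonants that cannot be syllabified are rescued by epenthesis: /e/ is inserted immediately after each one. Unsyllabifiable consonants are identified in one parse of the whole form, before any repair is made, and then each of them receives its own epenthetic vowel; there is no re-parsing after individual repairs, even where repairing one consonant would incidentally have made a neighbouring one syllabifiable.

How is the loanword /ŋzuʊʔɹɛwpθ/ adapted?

ŋezuʊʔeɹɛwepeθe

Under (C)V, the unsyllabifiable consonants are /ŋ/, /ʔ/, /w/, /p/, /θ/ (no codas are permitted; onsets are limited to one consonant).
Inserting the epenthetic vowel yields /ŋ/ → /ŋe/, /ʔ/ → /ʔe/, /w/ → /we/, /p/ → /pe/, /θ/ → /θe/.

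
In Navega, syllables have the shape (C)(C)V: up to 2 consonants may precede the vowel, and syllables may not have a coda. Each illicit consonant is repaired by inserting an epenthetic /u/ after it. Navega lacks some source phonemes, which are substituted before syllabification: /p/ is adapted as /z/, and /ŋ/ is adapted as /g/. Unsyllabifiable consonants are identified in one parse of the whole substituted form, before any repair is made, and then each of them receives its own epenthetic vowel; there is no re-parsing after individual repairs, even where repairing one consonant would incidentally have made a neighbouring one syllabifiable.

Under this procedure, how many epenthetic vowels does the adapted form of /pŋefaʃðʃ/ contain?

3

After substitution the input is /zgefaʃðʃ/.
The unsyllabifiable consonants are /ʃ/, /ð/, /ʃ/; each receives one epenthetic vowel.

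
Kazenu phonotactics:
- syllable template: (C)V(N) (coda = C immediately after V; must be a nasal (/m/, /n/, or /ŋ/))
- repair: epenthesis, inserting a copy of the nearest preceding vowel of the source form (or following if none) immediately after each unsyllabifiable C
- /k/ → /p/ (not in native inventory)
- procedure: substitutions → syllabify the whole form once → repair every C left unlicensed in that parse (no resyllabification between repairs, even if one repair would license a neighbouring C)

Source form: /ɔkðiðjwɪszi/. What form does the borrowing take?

ɔpɔðiðijiwɪsɪzi

Substitution: /k/ → /p/, giving /ɔpðiðjwɪszi/.
The consonants /p/, /ð/, /j/, /s/ cannot be parsed into a legal (C)V(N) syllable (only a nasal (/m/, /n/, or /ŋ/) is licensed in coda position; onsets are limited to one consonant).
Inserting the epenthetic vowel yields /p/ → /pɔ/, /ð/ → /ði/, /j/ → /ji/, /s/ → /sɪ/.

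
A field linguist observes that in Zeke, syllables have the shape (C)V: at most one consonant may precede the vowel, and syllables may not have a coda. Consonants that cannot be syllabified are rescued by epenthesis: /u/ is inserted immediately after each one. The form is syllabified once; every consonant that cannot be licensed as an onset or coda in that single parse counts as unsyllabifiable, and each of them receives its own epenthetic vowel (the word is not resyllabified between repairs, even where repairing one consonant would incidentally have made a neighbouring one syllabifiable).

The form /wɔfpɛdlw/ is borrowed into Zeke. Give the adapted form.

The consonants /f/, /d/, /l/, /w/ cannot be parsed into a legal (C)V syllable (no codas are permitted; onsets are limited to one consonant).
Inserting the epenthetic vowel yields /f/ → /fu/, /d/ → /du/, /l/ → /lu/, /w/ → /wu/.

wɔfupɛduluwu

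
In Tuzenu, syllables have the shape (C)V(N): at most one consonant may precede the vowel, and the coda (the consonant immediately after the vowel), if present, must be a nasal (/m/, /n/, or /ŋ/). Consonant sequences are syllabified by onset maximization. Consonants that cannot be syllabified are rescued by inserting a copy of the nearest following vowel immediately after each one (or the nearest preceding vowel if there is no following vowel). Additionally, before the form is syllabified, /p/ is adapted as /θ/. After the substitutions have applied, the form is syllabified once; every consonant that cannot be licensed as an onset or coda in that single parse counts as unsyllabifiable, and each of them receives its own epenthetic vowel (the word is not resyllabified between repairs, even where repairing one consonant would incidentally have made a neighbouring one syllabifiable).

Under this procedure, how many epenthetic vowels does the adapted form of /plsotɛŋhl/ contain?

After substitution the input is /θlsotɛŋhl/.
The unsyllabifiable consonants are /θ/, /l/, /h/, /l/; each receives one epenthetic vowel.

4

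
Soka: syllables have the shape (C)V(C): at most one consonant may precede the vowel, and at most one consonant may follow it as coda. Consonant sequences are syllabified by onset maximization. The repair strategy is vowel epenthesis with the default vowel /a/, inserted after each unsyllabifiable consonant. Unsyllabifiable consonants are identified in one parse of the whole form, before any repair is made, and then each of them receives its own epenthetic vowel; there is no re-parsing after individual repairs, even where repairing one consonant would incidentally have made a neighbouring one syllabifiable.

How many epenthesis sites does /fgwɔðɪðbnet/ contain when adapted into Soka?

The unsyllabifiable consonants are /f/, /g/, /b/; each receives one epenthetic vowel.

3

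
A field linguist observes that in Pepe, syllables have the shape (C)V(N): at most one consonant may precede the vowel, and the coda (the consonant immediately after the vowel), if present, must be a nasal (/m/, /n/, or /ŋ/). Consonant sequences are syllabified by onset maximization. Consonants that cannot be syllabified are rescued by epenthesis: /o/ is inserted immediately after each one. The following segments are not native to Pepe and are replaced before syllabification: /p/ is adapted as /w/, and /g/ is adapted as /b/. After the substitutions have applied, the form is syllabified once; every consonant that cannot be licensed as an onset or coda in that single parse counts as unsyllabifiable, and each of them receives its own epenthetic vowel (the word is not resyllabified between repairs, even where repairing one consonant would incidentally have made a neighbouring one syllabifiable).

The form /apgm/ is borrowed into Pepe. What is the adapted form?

Substitution: /p/ → /w/, /g/ → /b/, giving /awbm/.
Syllabifying with onset maximization leaves /w/, /b/, /m/ stranded (only a nasal (/m/, /n/, or /ŋ/) is licensed in coda position; onsets are limited to one consonant).
Each unlicensed consonant becomes the onset of a new syllable: /w/ → /wo/, /b/ → /bo/, /m/ → /mo/.

awobomo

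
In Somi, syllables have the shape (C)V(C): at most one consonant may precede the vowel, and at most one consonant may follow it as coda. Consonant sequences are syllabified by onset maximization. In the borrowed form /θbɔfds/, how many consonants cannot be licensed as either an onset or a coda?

3

Syllabifying with onset maximization leaves /θ/, /d/, /s/ stranded (at most one coda consonant is licensed; onsets are limited to one consonant).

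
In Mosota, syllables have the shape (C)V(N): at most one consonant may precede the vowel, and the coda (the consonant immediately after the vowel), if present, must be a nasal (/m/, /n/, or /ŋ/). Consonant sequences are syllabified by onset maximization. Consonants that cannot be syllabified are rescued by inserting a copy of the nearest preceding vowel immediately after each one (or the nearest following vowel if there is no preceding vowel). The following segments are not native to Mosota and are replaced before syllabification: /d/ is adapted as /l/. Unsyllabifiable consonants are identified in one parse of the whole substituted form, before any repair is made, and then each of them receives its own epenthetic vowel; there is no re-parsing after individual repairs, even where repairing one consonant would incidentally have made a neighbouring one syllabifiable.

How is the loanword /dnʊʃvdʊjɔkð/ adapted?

Substitution: /d/ → /l/, giving /lnʊʃvlʊjɔkð/.
The consonants /l/, /ʃ/, /v/, /k/, /ð/ cannot be parsed into a legal (C)V(N) syllable (only a nasal (/m/, /n/, or /ŋ/) is licensed in coda position; onsets are limited to one consonant).
Each unlicensed consonant becomes the onset of a new syllable: /l/ → /lʊ/, /ʃ/ → /ʃʊ/, /v/ → /vʊ/, /k/ → /kɔ/, /ð/ → /ðɔ/.

lʊnʊʃʊvʊlʊjɔkɔðɔ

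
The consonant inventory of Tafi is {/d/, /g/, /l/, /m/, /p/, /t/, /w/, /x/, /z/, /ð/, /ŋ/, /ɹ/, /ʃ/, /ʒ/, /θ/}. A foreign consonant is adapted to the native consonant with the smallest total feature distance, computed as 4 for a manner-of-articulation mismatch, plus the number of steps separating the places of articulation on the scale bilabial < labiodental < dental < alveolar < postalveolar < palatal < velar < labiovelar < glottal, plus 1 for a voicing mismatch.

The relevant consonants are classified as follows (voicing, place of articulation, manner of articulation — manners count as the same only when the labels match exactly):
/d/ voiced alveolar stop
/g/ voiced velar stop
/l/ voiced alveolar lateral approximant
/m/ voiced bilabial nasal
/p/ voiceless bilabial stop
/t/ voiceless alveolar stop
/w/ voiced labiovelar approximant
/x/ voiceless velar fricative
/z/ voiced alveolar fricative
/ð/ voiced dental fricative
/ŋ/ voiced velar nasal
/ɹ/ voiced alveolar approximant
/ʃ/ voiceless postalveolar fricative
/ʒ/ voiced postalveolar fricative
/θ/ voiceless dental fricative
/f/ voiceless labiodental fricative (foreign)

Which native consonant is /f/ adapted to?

/θ/ is closest: same manner (fricative), place distance 1 (labiodental→dental), same voicing; total 1. Next closest is /ð/ at distance 2.

θ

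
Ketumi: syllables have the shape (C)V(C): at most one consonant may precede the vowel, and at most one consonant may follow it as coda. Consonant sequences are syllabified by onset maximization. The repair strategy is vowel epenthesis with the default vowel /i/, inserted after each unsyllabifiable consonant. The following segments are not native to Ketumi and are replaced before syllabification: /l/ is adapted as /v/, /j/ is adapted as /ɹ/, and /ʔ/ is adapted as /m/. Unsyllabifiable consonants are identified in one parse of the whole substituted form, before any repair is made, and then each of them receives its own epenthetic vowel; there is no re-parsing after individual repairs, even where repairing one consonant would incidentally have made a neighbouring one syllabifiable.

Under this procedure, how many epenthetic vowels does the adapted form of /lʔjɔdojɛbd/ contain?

After substitution the input is /vmɹɔdoɹɛbd/.
The unsyllabifiable consonants are /v/, /m/, /d/; each receives one epenthetic vowel.

3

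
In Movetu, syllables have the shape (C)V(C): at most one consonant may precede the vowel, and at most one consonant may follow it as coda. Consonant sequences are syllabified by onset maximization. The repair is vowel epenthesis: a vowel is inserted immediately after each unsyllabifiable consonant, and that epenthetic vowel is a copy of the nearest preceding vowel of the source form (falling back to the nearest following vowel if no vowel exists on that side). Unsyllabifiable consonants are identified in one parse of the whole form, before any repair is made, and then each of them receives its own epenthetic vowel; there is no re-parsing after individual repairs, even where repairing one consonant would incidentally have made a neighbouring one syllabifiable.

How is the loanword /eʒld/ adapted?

Syllabifying with onset maximization leaves /l/, /d/ stranded (at most one coda consonant is licensed; onsets are limited to one consonant).
Each unlicensed consonant becomes the onset of a new syllable: /l/ → /le/, /d/ → /de/.

eʒlede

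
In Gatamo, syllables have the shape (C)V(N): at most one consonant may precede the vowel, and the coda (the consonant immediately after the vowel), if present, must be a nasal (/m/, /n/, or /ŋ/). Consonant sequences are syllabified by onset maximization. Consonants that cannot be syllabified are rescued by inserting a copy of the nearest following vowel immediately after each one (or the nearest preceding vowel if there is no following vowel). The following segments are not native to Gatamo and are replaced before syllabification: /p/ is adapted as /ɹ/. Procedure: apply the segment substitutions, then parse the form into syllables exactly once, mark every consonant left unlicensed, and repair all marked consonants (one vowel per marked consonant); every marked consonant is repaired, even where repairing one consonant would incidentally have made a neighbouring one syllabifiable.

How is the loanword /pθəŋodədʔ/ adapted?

ɹəθəŋodədəʔə

Substitution: /p/ → /ɹ/, giving /ɹθəŋodədʔ/.
Under (C)V(N), the unsyllabifiable consonants are /ɹ/, /d/, /ʔ/ (only a nasal (/m/, /n/, or /ŋ/) is licensed in coda position; onsets are limited to one consonant).
Each unlicensed consonant becomes the onset of a new syllable: /ɹ/ → /ɹə/, /d/ → /də/, /ʔ/ → /ʔə/.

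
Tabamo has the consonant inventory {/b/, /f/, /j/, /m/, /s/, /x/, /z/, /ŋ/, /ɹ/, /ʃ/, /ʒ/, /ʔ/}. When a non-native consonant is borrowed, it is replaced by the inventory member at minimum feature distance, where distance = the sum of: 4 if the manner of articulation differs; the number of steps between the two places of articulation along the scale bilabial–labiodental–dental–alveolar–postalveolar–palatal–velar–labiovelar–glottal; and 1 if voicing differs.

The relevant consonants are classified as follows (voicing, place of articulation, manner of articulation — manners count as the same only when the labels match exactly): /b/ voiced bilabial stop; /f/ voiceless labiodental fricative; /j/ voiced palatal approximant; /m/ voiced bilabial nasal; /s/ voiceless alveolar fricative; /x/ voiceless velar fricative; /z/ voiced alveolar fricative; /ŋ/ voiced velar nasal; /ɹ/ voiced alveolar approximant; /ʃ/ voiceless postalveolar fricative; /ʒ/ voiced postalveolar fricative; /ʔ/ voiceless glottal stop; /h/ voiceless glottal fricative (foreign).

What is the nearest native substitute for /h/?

x

/x/ is closest: same manner (fricative), place distance 2 (glottal→velar), same voicing; total 2. Next closest is /ʃ/ at distance 4.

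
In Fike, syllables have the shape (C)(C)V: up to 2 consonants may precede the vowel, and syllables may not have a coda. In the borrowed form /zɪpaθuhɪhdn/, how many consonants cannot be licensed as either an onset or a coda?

3

The consonants /h/, /d/, /n/ cannot be parsed into a legal (C)(C)V syllable (no codas are permitted; onsets may contain at most 2 consonants).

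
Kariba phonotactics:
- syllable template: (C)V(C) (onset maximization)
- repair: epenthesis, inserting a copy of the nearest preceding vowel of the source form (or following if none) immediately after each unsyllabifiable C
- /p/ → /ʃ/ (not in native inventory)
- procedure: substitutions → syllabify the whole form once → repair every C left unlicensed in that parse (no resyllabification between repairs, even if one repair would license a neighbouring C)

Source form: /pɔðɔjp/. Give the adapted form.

Substitution: /p/ → /ʃ/, giving /ʃɔðɔjʃ/.
The consonants /ʃ/ cannot be parsed into a legal (C)V(C) syllable (at most one coda consonant is licensed; onsets are limited to one consonant).
Epenthesis after each stranded consonant: /ʃ/ → /ʃɔ/.

ʃɔðɔjʃɔ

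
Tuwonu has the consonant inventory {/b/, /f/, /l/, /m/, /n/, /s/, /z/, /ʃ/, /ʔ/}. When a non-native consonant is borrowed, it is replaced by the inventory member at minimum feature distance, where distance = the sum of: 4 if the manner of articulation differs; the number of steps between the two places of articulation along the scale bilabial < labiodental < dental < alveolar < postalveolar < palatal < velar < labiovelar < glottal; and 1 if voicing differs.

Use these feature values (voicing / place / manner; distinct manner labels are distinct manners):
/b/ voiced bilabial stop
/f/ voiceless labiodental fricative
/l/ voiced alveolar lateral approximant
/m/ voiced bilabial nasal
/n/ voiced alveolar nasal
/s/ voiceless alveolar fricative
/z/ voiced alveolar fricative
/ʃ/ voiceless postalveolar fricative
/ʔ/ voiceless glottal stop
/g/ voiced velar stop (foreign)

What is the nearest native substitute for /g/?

ʔ

/ʔ/ is closest: same manner (stop), place distance 2 (velar→glottal), voicing differs (+1); total 3. Next closest is /b/ at distance 6.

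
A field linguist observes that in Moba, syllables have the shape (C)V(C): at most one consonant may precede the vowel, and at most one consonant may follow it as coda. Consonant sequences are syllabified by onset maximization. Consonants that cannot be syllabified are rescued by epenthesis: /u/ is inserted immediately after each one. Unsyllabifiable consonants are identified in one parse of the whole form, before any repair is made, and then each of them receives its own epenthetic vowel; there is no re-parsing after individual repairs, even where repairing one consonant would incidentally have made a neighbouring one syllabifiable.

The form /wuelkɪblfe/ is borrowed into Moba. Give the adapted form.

Under (C)V(C), the unsyllabifiable consonants are /l/ (at most one coda consonant is licensed; onsets are limited to one consonant).
Each unlicensed consonant becomes the onset of a new syllable: /l/ → /lu/.

wuelkɪblufe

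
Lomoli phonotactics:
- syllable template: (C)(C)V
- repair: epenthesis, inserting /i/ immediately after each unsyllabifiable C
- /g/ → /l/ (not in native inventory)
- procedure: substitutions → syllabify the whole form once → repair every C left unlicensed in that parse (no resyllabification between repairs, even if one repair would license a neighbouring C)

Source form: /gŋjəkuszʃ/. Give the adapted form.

Substitution: /g/ → /l/, giving /lŋjəkuszʃ/.
Syllabifying with onset maximization leaves /l/, /s/, /z/, /ʃ/ stranded (no codas are permitted; onsets may contain at most 2 consonants).
Epenthesis after each stranded consonant: /l/ → /li/, /s/ → /si/, /z/ → /zi/, /ʃ/ → /ʃi/.

liŋjəkusiziʃi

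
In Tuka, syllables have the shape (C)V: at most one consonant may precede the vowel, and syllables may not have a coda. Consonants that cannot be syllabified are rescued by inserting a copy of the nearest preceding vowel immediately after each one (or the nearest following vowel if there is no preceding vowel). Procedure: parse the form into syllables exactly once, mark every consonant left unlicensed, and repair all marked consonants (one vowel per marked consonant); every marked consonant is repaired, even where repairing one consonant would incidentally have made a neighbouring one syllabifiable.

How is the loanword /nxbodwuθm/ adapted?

Under (C)V, the unsyllabifiable consonants are /n/, /x/, /d/, /θ/, /m/ (no codas are permitted; onsets are limited to one consonant).
Each unlicensed consonant becomes the onset of a new syllable: /n/ → /no/, /x/ → /xo/, /d/ → /do/, /θ/ → /θu/, /m/ → /mu/.

noxobodowuθumu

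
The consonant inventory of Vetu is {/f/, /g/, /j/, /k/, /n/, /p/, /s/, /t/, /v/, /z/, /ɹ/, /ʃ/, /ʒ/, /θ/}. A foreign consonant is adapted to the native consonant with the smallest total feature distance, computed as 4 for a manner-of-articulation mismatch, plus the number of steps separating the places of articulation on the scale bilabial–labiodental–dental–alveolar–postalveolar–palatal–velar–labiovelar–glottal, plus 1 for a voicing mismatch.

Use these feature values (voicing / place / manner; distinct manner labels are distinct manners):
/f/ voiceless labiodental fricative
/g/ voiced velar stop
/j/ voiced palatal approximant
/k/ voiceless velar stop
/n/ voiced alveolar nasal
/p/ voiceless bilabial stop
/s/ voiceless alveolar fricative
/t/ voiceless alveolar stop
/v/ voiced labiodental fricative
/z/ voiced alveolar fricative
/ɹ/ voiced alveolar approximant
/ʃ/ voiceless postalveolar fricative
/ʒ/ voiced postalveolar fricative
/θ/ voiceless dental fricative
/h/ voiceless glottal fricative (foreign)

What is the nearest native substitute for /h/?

ʃ

/ʃ/ is closest: same manner (fricative), place distance 4 (glottal→postalveolar), same voicing; total 4. Next closest is /s/ at distance 5.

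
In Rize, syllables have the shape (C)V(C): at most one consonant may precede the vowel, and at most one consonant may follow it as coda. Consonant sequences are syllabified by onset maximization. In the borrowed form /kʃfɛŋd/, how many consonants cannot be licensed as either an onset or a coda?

3

Syllabifying with onset maximization leaves /k/, /ʃ/, /d/ stranded (at most one coda consonant is licensed; onsets are limited to one consonant).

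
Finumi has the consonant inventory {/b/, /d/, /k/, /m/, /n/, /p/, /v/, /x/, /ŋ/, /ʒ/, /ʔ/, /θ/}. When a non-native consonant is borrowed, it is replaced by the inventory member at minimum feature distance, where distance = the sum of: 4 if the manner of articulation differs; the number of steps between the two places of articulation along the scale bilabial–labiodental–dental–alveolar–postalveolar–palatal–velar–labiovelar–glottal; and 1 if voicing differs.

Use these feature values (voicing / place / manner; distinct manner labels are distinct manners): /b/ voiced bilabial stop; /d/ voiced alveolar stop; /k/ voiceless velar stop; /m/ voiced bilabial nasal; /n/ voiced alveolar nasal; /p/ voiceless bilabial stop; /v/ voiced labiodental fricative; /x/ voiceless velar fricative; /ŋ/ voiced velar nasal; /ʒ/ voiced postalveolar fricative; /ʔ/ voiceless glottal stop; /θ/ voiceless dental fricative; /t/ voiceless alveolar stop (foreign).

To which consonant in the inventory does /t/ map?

d

/d/ is closest: same manner (stop), place distance 0 (alveolar→alveolar), voicing differs (+1); total 1. Next closest is /k/ at distance 3.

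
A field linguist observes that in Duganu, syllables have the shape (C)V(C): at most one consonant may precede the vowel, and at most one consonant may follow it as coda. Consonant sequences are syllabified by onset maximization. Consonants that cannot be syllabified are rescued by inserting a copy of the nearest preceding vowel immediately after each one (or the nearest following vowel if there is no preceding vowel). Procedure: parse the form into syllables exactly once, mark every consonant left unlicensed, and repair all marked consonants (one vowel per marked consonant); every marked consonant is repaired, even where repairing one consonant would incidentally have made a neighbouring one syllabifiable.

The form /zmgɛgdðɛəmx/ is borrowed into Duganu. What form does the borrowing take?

Under (C)V(C), the unsyllabifiable consonants are /z/, /m/, /d/, /x/ (at most one coda consonant is licensed; onsets are limited to one consonant).
Epenthesis after each stranded consonant: /z/ → /zɛ/, /m/ → /mɛ/, /d/ → /dɛ/, /x/ → /xə/.

zɛmɛgɛgdɛðɛəmxə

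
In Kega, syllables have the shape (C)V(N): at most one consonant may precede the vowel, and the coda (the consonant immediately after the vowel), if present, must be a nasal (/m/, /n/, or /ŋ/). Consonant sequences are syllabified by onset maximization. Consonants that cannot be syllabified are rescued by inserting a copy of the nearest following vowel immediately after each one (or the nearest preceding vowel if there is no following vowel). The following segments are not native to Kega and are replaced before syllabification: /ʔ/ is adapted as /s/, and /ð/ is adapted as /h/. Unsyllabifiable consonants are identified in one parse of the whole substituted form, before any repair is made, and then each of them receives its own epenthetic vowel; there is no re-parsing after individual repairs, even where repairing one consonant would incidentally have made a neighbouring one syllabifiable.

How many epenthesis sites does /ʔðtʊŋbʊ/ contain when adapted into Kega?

2

After substitution the input is /shtʊŋbʊ/.
The unsyllabifiable consonants are /s/, /h/; each receives one epenthetic vowel.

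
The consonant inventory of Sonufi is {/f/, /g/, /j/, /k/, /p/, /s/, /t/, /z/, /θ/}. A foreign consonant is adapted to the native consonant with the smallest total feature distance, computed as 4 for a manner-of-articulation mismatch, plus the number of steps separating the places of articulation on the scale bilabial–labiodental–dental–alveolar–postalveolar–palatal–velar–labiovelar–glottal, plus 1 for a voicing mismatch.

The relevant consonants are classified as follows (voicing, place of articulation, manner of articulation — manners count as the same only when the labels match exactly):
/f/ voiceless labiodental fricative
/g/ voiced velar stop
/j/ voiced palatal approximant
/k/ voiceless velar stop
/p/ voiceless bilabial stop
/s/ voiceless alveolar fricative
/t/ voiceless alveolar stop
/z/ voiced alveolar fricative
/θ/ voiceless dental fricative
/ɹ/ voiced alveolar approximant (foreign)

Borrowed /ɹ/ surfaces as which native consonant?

j

/j/ is closest: same manner (approximant), place distance 2 (alveolar→palatal), same voicing; total 2. Next closest is /z/ at distance 4.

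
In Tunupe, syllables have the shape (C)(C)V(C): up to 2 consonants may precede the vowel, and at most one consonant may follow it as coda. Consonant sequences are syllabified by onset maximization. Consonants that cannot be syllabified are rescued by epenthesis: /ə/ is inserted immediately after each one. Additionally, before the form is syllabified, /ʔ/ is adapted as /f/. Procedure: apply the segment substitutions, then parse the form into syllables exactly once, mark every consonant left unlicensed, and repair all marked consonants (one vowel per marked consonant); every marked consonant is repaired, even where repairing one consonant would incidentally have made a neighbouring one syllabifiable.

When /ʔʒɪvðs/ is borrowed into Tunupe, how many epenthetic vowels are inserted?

2

After substitution the input is /fʒɪvðs/.
The unsyllabifiable consonants are /ð/, /s/; each receives one epenthetic vowel.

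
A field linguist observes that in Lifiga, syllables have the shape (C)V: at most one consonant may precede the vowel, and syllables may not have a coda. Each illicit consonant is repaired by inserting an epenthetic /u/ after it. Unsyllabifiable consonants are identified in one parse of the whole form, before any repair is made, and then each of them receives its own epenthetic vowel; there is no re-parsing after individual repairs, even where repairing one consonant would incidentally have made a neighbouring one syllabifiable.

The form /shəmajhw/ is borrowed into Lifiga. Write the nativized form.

Syllabifying with onset maximization leaves /s/, /j/, /h/, /w/ stranded (no codas are permitted; onsets are limited to one consonant).
Inserting the epenthetic vowel yields /s/ → /su/, /j/ → /ju/, /h/ → /hu/, /w/ → /wu/.

suhəmajuhuwu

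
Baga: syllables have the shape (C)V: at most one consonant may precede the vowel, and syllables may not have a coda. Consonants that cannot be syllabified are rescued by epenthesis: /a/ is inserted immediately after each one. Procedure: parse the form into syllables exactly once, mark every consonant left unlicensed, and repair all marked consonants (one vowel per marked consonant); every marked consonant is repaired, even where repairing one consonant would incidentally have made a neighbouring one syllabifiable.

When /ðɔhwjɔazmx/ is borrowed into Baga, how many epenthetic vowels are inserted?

The unsyllabifiable consonants are /h/, /w/, /z/, /m/, /x/; each receives one epenthetic vowel.

5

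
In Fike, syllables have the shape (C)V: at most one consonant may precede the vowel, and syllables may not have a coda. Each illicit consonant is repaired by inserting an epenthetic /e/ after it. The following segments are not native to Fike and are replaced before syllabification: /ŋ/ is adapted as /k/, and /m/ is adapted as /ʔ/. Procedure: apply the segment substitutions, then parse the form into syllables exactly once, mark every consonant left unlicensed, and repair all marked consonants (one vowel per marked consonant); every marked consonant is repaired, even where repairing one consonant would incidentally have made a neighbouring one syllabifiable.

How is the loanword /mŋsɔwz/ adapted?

ʔekesɔweze

Substitution: /m/ → /ʔ/, /ŋ/ → /k/, giving /ʔksɔwz/.
Under (C)V, the unsyllabifiable consonants are /ʔ/, /k/, /w/, /z/ (no codas are permitted; onsets are limited to one consonant).
Each unlicensed consonant becomes the onset of a new syllable: /ʔ/ → /ʔe/, /k/ → /ke/, /w/ → /we/, /z/ → /ze/.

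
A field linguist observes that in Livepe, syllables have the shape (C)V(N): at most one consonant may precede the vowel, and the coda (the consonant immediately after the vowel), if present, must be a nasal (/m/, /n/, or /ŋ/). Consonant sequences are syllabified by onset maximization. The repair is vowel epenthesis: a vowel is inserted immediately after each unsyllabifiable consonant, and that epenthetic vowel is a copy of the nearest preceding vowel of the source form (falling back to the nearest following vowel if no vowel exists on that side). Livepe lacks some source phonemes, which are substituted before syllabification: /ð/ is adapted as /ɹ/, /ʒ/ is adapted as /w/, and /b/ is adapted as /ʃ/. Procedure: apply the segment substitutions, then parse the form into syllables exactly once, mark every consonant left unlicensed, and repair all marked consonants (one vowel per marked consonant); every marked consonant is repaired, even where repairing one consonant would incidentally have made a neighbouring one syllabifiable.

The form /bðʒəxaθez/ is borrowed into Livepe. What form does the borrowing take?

Substitution: /b/ → /ʃ/, /ð/ → /ɹ/, /ʒ/ → /w/, giving /ʃɹwəxaθez/.
Under (C)V(N), the unsyllabifiable consonants are /ʃ/, /ɹ/, /z/ (only a nasal (/m/, /n/, or /ŋ/) is licensed in coda position; onsets are limited to one consonant).
Each unlicensed consonant becomes the onset of a new syllable: /ʃ/ → /ʃə/, /ɹ/ → /ɹə/, /z/ → /ze/.

ʃəɹəwəxaθeze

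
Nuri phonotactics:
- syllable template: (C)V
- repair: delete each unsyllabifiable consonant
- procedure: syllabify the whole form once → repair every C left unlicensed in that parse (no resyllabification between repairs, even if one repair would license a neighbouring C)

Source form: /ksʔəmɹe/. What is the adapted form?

ʔəɹe

The consonants /k/, /s/, /m/ cannot be parsed into a legal (C)V syllable (no codas are permitted; onsets are limited to one consonant).
Deleting the stranded consonants removes /k/, /s/, /m/.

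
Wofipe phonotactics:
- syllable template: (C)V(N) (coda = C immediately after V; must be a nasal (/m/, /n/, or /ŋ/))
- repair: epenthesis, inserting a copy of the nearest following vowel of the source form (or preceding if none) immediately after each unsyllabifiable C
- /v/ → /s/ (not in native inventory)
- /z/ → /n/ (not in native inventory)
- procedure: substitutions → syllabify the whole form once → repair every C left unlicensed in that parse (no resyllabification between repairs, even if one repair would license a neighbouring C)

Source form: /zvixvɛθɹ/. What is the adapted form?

nisixɛsɛθɛɹɛ

Substitution: /z/ → /n/, /v/ → /s/, giving /nsixsɛθɹ/.
Under (C)V(N), the unsyllabifiable consonants are /n/, /x/, /θ/, /ɹ/ (only a nasal (/m/, /n/, or /ŋ/) is licensed in coda position; onsets are limited to one consonant).
Epenthesis after each stranded consonant: /n/ → /ni/, /x/ → /xɛ/, /θ/ → /θɛ/, /ɹ/ → /ɹɛ/.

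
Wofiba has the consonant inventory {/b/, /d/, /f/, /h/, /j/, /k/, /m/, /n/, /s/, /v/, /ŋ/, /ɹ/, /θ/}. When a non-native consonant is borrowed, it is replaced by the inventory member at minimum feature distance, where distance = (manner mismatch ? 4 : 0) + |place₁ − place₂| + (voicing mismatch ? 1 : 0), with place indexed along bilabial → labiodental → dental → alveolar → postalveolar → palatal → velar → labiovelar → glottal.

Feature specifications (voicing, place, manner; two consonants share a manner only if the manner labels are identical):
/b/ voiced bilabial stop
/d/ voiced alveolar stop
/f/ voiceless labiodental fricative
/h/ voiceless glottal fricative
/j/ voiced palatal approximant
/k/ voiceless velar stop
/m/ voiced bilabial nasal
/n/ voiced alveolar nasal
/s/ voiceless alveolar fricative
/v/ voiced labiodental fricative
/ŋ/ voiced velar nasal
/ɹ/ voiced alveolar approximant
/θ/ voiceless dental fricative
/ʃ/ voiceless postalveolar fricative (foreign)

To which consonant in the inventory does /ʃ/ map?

s

/s/ is closest: same manner (fricative), place distance 1 (postalveolar→alveolar), same voicing; total 1. Next closest is /θ/ at distance 2.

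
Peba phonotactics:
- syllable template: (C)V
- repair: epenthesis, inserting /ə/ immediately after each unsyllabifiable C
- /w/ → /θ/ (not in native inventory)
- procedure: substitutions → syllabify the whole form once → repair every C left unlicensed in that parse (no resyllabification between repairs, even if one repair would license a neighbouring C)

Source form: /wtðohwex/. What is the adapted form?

θətəðohəθexə

Substitution: /w/ → /θ/, giving /θtðohθex/.
The consonants /θ/, /t/, /h/, /x/ cannot be parsed into a legal (C)V syllable (no codas are permitted; onsets are limited to one consonant).
Each unlicensed consonant becomes the onset of a new syllable: /θ/ → /θə/, /t/ → /tə/, /h/ → /hə/, /x/ → /xə/.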